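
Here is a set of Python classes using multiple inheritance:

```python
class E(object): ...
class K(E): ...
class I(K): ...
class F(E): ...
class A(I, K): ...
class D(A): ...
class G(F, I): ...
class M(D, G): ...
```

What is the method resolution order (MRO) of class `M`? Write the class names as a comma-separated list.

M, D, A, G, F, I, K, E, object

L[M] = M + merge(L[D], L[G], [D G])
  take D:  [D A I K E object] + [G F I K E object] + [D G]
  take A:  [A I K E object] + [G F I K E object] + [G]
  take G:  [I K E object] + [G F I K E object] + [G]
  take F:  [I K E object] + [F I K E object]
  take I:  [I K E object] + [I K E object]
  take K:  [K E object] + [K E object]
  take E:  [E object] + [E object]
  take object:  [object] + [object]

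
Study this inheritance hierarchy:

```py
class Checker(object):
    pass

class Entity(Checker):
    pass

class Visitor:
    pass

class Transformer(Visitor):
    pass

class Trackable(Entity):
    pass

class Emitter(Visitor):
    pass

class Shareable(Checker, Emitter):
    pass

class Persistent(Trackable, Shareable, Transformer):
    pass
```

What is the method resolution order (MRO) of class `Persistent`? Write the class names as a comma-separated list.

L[Persistent] = Persistent + merge(L[Trackable], L[Shareable], L[Transformer], [Trackable Shareable Transformer])
  take Trackable:  [Trackable Entity Checker object] + [Shareable Checker Emitter Visitor object] + [Transformer Visitor object] + [Trackable Shareable Transformer]
  take Entity:  [Entity Checker object] + [Shareable Checker Emitter Visitor object] + [Transformer Visitor object] + [Shareable Transformer]
  take Shareable:  [Checker object] + [Shareable Checker Emitter Visitor object] + [Transformer Visitor object] + [Shareable Transformer]
  take Checker:  [Checker object] + [Checker Emitter Visitor object] + [Transformer Visitor object] + [Transformer]
  take Emitter:  [object] + [Emitter Visitor object] + [Transformer Visitor object] + [Transformer]
  take Transformer:  [object] + [Visitor object] + [Transformer Visitor object] + [Transformer]
  take Visitor:  [object] + [Visitor object] + [Visitor object]
  take object:  [object] + [object] + [object]

Persistent, Trackable, Entity, Shareable, Checker, Emitter, Transformer, Visitor, object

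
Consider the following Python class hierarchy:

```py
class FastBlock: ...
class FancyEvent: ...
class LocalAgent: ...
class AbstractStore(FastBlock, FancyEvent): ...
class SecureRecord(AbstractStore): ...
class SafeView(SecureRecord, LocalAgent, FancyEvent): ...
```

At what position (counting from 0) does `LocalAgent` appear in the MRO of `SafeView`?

L[SafeView] = SafeView + merge(L[SecureRecord], L[LocalAgent], L[FancyEvent], [SecureRecord LocalAgent FancyEvent])
  take SecureRecord:  [SecureRecord AbstractStore FastBlock FancyEvent object] + [LocalAgent object] + [FancyEvent object] + [SecureRecord LocalAgent FancyEvent]
  take AbstractStore:  [AbstractStore FastBlock FancyEvent object] + [LocalAgent object] + [FancyEvent object] + [LocalAgent FancyEvent]
  take FastBlock:  [FastBlock FancyEvent object] + [LocalAgent object] + [FancyEvent object] + [LocalAgent FancyEvent]
  take LocalAgent:  [FancyEvent object] + [LocalAgent object] + [FancyEvent object] + [LocalAgent FancyEvent]
  take FancyEvent:  [FancyEvent object] + [object] + [FancyEvent object] + [FancyEvent]
  take object:  [object] + [object] + [object]
MRO: SafeView SecureRecord AbstractStore FastBlock LocalAgent FancyEvent object
LocalAgent sits at index 4.

4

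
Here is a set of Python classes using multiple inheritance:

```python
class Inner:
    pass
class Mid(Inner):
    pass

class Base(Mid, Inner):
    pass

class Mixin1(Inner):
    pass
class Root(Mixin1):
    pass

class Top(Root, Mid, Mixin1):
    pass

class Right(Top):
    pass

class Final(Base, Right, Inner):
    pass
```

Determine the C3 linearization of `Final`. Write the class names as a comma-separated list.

Final, Base, Right, Top, Root, Mid, Mixin1, Inner, object

L[Final] = Final + merge(L[Base], L[Right], L[Inner], [Base Right Inner])
  take Base:  [Base Mid Inner object] + [Right Top Root Mid Mixin1 Inner object] + [Inner object] + [Base Right Inner]
  take Right:  [Mid Inner object] + [Right Top Root Mid Mixin1 Inner object] + [Inner object] + [Right Inner]
  take Top:  [Mid Inner object] + [Top Root Mid Mixin1 Inner object] + [Inner object] + [Inner]
  take Root:  [Mid Inner object] + [Root Mid Mixin1 Inner object] + [Inner object] + [Inner]
  take Mid:  [Mid Inner object] + [Mid Mixin1 Inner object] + [Inner object] + [Inner]
  take Mixin1:  [Inner object] + [Mixin1 Inner object] + [Inner object] + [Inner]
  take Inner:  [Inner object] + [Inner object] + [Inner object] + [Inner]
  take object:  [object] + [object] + [object]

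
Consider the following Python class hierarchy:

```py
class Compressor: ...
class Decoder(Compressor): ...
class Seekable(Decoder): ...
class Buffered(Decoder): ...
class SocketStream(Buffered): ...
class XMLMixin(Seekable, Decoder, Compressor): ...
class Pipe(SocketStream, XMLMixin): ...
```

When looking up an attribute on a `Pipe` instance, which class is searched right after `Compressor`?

L[Pipe] = Pipe + merge(L[SocketStream], L[XMLMixin], [SocketStream XMLMixin])
  take SocketStream:  [SocketStream Buffered Decoder Compressor object] + [XMLMixin Seekable Decoder Compressor object] + [SocketStream XMLMixin]
  take Buffered:  [Buffered Decoder Compressor object] + [XMLMixin Seekable Decoder Compressor object] + [XMLMixin]
  take XMLMixin:  [Decoder Compressor object] + [XMLMixin Seekable Decoder Compressor object] + [XMLMixin]
  take Seekable:  [Decoder Compressor object] + [Seekable Decoder Compressor object]
  take Decoder:  [Decoder Compressor object] + [Decoder Compressor object]
  take Compressor:  [Compressor object] + [Compressor object]
  take object:  [object] + [object]
MRO: Pipe SocketStream Buffered XMLMixin Seekable Decoder Compressor object
Compressor is at position 6; next is object.

object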